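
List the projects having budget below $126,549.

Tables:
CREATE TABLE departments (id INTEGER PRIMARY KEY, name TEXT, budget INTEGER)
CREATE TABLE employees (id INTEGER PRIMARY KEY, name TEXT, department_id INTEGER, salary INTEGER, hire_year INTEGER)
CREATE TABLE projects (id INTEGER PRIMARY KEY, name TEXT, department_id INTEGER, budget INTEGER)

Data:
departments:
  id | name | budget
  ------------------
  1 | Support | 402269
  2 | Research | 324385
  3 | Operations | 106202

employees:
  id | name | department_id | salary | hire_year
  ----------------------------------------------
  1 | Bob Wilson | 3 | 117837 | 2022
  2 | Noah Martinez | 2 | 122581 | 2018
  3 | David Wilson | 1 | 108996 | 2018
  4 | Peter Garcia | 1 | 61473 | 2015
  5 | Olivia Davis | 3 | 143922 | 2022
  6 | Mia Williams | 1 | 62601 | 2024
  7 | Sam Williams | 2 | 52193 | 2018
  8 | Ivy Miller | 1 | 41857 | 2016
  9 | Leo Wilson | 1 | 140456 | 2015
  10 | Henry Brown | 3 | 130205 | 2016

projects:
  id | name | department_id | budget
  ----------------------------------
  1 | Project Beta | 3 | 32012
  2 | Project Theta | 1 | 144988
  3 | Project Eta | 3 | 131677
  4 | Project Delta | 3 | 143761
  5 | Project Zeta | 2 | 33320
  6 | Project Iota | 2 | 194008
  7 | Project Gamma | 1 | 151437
SELECT name, budget FROM projects WHERE budget < 126549

Execution result:
name | budget
Project Beta | 32012
Project Zeta | 33320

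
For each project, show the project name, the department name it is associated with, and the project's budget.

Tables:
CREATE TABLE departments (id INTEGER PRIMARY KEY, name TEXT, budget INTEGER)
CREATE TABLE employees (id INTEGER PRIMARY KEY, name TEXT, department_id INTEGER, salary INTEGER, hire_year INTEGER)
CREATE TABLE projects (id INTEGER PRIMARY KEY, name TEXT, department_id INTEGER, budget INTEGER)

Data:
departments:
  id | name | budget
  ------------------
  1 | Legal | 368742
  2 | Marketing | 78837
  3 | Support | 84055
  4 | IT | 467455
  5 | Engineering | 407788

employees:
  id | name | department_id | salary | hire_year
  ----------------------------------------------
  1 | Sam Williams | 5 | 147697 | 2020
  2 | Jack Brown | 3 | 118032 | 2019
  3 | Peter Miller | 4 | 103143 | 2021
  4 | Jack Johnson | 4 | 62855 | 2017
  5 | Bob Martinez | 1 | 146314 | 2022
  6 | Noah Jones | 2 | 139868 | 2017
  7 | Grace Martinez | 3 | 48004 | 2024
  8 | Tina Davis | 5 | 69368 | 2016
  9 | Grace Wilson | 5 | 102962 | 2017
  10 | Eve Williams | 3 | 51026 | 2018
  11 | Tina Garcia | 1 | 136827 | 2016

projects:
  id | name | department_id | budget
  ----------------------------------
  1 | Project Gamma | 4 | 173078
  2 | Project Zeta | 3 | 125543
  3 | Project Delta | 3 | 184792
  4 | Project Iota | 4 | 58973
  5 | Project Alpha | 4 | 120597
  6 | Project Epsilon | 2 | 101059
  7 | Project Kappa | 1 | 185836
SELECT c.name, p.name AS department, c.budget FROM projects c JOIN departments p ON c.department_id = p.id

Execution result:
name | department | budget
Project Gamma | IT | 173078
Project Zeta | Support | 125543
Project Delta | Support | 184792
Project Iota | IT | 58973
Project Alpha | IT | 120597
Project Epsilon | Marketing | 101059
Project Kappa | Legal | 185836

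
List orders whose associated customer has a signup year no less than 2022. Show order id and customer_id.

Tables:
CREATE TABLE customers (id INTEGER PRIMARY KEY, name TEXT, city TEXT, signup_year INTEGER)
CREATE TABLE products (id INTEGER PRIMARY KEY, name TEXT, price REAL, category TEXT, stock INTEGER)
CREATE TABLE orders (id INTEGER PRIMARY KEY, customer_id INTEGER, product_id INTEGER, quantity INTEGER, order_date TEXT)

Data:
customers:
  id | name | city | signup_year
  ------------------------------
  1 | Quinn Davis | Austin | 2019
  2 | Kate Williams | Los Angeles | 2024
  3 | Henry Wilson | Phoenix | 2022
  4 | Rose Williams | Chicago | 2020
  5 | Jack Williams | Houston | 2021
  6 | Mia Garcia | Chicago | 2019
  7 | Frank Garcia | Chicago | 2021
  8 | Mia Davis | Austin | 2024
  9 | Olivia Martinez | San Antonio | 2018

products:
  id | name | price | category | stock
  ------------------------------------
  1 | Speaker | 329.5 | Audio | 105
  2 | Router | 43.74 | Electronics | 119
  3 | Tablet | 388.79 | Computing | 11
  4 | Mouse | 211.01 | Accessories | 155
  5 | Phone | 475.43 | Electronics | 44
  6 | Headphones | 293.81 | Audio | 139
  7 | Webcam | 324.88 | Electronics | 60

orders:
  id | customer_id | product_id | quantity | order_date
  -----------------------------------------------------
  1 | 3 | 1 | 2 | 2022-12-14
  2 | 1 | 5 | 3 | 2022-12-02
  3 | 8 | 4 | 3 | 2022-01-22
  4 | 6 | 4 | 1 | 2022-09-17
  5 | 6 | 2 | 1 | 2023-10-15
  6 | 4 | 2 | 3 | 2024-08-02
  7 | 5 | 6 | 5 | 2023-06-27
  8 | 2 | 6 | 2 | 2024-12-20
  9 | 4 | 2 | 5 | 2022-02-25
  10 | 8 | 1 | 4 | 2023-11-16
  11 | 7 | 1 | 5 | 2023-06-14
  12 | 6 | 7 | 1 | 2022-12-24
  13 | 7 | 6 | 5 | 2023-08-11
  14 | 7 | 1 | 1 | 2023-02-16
SELECT id, customer_id FROM orders WHERE customer_id IN (SELECT id FROM customers WHERE signup_year >= 2022)

Execution result:
id | customer_id
1 | 3
3 | 8
8 | 2
10 | 8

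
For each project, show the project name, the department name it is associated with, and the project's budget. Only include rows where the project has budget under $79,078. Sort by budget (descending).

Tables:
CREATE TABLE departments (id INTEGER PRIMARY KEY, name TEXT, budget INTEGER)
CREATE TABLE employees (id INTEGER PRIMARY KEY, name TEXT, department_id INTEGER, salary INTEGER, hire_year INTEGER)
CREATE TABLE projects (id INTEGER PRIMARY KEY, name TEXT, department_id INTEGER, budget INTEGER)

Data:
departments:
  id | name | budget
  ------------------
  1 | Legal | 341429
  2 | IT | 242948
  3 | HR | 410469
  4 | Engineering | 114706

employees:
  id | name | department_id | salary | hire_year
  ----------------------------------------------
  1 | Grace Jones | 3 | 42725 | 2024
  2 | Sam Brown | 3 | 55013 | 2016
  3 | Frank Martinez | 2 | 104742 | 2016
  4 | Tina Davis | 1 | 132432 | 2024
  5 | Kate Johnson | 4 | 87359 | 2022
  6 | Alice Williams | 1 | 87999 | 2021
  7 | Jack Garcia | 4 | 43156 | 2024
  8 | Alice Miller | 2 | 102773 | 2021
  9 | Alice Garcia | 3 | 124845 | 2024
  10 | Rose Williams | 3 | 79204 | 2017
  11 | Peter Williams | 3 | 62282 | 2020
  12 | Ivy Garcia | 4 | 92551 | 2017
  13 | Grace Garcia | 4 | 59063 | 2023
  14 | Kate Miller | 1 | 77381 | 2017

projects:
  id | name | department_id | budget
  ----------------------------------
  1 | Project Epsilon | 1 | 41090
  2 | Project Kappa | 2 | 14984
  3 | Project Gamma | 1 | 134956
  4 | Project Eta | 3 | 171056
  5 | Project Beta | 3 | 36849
SELECT c.name, p.name AS department, c.budget FROM projects c JOIN departments p ON c.department_id = p.id WHERE c.budget < 79078 ORDER BY c.budget DESC

Execution result:
name | department | budget
Project Epsilon | Legal | 41090
Project Beta | HR | 36849
Project Kappa | IT | 14984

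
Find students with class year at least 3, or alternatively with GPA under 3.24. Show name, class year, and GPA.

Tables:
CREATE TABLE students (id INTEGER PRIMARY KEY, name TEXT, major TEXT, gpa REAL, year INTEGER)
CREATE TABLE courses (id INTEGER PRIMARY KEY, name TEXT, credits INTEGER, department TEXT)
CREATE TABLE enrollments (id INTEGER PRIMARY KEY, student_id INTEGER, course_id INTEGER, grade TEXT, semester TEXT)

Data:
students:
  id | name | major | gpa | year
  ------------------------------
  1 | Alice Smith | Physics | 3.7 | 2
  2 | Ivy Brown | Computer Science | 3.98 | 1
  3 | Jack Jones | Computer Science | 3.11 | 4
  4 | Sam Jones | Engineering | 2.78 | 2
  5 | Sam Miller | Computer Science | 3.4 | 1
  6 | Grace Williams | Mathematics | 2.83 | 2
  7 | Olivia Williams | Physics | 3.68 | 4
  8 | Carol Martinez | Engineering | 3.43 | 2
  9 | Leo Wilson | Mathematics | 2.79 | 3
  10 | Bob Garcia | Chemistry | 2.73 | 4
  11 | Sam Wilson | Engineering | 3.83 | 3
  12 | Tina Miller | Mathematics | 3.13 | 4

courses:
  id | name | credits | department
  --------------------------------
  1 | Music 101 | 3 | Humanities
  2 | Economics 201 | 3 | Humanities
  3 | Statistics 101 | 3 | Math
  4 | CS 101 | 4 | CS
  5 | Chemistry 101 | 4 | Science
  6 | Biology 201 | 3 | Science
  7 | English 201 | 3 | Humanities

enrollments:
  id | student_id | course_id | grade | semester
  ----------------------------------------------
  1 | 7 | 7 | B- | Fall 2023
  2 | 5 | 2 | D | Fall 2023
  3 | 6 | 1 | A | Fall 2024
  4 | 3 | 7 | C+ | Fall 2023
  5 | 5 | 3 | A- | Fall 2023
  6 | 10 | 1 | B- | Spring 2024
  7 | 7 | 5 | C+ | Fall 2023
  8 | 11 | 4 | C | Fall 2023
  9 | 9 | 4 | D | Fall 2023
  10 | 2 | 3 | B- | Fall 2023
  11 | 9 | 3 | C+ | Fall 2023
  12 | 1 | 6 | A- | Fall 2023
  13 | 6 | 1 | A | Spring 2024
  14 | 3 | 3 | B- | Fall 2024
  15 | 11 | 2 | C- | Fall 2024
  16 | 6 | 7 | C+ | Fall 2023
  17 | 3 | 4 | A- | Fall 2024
SELECT name, year, gpa FROM students WHERE year >= 3 OR gpa < 3.24

Execution result:
name | year | gpa
Jack Jones | 4 | 3.11
Sam Jones | 2 | 2.78
Grace Williams | 2 | 2.83
Olivia Williams | 4 | 3.68
Leo Wilson | 3 | 2.79
Bob Garcia | 4 | 2.73
Sam Wilson | 3 | 3.83
Tina Miller | 4 | 3.13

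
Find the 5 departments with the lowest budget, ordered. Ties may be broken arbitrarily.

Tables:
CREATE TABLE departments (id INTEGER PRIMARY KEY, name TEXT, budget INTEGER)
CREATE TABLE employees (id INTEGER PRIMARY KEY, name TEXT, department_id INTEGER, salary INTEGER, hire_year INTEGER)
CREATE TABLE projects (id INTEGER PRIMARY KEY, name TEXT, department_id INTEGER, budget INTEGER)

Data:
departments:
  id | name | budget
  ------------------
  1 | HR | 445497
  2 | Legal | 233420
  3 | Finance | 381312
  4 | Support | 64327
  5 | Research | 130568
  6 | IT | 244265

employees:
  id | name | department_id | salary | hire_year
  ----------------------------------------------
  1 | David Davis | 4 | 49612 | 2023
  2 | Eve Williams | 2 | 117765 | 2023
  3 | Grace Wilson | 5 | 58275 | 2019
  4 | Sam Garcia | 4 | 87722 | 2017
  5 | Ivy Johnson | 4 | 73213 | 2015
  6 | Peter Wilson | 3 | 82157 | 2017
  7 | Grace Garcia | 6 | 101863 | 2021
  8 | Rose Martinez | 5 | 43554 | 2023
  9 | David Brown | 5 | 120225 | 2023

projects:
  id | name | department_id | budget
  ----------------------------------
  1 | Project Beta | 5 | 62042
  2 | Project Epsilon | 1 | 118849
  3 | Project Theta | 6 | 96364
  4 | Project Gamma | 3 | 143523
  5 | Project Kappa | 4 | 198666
SELECT name, budget FROM departments ORDER BY budget ASC LIMIT 5

Execution result:
name | budget
Support | 64327
Research | 130568
Legal | 233420
IT | 244265
Finance | 381312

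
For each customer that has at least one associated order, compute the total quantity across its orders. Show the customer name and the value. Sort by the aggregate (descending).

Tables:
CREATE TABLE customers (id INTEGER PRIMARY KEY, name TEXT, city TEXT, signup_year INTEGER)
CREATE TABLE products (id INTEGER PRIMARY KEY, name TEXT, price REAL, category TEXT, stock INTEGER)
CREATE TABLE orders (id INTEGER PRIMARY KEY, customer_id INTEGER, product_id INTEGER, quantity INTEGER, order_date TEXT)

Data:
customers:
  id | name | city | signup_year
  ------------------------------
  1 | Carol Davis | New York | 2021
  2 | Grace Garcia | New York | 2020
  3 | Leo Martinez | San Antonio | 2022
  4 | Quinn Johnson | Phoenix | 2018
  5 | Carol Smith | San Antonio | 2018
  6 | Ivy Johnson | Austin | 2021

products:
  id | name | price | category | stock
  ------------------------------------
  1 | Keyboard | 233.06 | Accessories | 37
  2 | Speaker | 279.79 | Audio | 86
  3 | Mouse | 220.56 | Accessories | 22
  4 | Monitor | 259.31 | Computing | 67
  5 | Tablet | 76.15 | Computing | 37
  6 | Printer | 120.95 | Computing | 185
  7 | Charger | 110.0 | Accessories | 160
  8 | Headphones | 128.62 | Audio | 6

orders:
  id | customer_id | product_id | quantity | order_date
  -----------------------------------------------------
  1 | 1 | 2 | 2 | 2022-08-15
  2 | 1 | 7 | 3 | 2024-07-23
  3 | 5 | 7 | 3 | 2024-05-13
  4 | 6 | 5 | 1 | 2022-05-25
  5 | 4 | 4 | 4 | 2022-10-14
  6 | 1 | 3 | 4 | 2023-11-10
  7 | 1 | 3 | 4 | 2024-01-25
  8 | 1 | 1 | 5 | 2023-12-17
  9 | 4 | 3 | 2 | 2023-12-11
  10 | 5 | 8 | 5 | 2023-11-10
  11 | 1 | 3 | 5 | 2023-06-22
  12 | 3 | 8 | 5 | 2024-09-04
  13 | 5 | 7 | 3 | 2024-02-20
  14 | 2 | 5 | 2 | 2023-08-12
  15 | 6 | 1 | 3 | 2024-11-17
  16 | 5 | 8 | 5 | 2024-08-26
SELECT p.name, SUM(c.quantity) AS sum_quantity FROM orders c JOIN customers p ON c.customer_id = p.id GROUP BY p.id, p.name ORDER BY sum_quantity DESC

Execution result:
name | sum_quantity
Carol Davis | 23
Carol Smith | 16
Quinn Johnson | 6
Leo Martinez | 5
Ivy Johnson | 4
Grace Garcia | 2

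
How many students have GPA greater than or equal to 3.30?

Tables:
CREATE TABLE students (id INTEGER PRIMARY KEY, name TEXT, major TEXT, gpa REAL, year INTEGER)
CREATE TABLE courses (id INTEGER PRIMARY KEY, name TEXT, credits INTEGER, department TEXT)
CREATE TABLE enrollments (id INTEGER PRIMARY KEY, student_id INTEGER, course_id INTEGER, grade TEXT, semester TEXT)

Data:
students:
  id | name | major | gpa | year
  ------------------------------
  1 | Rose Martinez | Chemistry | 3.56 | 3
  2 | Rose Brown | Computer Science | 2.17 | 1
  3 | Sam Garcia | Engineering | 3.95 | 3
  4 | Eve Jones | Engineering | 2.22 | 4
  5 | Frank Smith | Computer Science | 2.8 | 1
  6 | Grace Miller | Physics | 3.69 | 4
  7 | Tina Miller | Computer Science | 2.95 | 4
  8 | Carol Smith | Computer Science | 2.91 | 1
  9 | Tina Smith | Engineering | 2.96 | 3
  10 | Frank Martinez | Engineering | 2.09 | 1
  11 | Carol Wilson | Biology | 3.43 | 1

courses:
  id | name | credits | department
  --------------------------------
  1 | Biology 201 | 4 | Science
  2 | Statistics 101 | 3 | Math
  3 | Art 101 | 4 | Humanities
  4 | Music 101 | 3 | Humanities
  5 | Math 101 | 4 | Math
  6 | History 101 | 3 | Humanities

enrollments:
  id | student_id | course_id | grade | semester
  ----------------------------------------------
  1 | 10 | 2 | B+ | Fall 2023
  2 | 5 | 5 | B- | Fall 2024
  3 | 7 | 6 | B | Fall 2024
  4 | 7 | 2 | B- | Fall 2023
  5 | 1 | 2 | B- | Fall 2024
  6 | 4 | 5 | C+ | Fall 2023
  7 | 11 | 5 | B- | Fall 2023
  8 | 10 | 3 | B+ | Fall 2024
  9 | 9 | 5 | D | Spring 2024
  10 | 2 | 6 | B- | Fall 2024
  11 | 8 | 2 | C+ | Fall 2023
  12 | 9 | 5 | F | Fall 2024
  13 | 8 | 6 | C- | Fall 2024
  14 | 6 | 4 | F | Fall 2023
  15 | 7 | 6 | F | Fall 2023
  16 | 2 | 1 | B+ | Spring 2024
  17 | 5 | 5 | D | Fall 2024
SELECT COUNT(*) FROM students WHERE gpa >= 3.3

Execution result:
4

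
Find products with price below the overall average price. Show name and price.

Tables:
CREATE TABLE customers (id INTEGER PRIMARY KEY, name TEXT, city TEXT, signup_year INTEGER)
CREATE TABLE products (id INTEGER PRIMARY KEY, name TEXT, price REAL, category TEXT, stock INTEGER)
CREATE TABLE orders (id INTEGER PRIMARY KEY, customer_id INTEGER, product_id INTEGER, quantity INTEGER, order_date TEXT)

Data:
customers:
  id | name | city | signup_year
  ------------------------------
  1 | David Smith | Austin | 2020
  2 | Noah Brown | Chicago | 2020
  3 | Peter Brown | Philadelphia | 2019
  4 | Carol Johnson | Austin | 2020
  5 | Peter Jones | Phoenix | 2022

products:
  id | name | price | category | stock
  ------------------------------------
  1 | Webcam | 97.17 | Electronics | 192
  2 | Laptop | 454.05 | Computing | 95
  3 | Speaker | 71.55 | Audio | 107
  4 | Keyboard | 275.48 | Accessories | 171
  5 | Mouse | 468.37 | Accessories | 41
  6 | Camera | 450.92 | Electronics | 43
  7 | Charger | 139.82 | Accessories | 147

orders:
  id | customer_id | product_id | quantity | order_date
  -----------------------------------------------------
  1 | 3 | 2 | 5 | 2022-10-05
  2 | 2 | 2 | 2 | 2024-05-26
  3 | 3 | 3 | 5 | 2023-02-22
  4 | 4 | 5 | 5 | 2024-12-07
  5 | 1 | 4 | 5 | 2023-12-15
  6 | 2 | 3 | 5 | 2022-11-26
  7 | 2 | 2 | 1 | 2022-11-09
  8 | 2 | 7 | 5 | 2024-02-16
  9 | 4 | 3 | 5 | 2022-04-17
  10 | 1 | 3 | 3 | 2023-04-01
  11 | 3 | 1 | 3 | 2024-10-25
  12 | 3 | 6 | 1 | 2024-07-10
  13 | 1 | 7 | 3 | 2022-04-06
SELECT name, price FROM products WHERE price < (SELECT AVG(price) FROM products)

Execution result:
name | price
Webcam | 97.17
Speaker | 71.55
Keyboard | 275.48
Charger | 139.82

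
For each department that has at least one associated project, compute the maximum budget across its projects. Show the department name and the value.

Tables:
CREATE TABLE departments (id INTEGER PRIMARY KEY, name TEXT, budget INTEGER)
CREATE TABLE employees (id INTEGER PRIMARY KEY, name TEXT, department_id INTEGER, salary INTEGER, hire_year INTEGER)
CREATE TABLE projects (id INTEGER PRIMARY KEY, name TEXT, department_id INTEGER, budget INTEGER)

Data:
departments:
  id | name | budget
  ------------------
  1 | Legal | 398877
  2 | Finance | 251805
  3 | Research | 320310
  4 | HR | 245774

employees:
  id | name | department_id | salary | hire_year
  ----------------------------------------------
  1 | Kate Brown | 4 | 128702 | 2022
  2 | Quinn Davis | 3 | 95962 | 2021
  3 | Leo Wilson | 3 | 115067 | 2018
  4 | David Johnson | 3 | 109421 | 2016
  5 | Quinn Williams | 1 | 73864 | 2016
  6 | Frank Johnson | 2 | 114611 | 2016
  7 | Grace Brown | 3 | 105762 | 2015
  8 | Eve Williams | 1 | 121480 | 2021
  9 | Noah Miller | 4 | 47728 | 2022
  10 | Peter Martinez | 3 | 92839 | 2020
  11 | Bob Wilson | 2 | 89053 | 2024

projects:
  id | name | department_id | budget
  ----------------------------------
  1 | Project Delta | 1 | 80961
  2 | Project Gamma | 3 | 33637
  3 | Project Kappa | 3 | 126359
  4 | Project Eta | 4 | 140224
SELECT p.name, MAX(c.budget) AS max_budget FROM projects c JOIN departments p ON c.department_id = p.id GROUP BY p.id, p.name

Execution result:
name | max_budget
Legal | 80961
Research | 126359
HR | 140224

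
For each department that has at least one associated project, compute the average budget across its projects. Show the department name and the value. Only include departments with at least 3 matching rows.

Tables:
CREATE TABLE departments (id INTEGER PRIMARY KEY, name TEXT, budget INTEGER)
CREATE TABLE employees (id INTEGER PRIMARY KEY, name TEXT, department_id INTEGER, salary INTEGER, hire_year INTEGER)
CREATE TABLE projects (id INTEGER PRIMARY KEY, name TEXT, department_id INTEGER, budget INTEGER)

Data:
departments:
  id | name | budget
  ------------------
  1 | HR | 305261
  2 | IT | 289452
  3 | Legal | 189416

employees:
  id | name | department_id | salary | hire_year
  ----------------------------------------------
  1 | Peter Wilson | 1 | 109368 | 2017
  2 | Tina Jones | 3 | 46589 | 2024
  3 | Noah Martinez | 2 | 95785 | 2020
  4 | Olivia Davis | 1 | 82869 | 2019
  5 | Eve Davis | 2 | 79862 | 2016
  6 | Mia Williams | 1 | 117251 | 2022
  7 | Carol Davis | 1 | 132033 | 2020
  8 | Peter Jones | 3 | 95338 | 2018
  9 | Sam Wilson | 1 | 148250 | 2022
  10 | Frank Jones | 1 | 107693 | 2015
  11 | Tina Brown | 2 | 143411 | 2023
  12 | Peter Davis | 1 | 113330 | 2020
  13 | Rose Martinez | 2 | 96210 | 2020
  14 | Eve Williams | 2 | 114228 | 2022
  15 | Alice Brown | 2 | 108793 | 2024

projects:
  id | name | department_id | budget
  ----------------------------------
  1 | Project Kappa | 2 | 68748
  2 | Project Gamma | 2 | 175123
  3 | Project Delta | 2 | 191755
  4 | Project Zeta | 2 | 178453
SELECT p.name, AVG(c.budget) AS avg_budget FROM projects c JOIN departments p ON c.department_id = p.id GROUP BY p.id, p.name HAVING COUNT(*) >= 3

Execution result:
name | avg_budget
IT | 153519.75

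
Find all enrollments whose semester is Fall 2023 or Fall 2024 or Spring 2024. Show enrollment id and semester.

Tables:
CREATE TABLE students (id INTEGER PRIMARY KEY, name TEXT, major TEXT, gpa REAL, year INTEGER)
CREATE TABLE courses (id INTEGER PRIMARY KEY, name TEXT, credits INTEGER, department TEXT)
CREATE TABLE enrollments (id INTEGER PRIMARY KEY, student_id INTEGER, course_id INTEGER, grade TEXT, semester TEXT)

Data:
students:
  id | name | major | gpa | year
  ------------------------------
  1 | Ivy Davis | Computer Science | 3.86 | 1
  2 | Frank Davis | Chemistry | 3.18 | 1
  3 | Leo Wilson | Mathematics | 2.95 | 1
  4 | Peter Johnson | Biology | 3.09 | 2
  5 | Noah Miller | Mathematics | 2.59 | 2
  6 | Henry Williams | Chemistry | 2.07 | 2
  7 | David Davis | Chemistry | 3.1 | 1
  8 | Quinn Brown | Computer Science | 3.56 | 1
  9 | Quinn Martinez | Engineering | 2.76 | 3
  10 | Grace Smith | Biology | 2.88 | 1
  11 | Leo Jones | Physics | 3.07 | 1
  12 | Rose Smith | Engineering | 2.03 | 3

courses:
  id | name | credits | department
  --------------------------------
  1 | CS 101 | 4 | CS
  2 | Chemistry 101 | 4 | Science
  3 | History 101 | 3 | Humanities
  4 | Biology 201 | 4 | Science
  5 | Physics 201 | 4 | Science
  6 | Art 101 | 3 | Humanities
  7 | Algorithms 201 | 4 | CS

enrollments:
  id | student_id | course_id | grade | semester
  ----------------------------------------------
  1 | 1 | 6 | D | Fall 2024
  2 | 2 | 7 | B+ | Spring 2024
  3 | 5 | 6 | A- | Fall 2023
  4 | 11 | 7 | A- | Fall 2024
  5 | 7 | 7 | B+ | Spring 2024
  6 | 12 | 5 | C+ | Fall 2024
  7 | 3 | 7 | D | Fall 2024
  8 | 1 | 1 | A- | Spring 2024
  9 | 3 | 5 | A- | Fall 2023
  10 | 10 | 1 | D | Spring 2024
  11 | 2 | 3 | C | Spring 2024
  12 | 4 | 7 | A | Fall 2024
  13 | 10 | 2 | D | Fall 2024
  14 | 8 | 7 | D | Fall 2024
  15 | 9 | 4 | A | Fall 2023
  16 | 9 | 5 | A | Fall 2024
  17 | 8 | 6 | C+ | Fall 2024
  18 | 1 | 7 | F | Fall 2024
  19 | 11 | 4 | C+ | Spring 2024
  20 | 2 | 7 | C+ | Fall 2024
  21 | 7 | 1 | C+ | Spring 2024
SELECT id, semester FROM enrollments WHERE semester IN ('Fall 2023', 'Fall 2024', 'Spring 2024')

Execution result:
id | semester
1 | Fall 2024
2 | Spring 2024
3 | Fall 2023
4 | Fall 2024
5 | Spring 2024
6 | Fall 2024
7 | Fall 2024
8 | Spring 2024
9 | Fall 2023
10 | Spring 2024
11 | Spring 2024
12 | Fall 2024
13 | Fall 2024
14 | Fall 2024
15 | Fall 2023
16 | Fall 2024
17 | Fall 2024
18 | Fall 2024
19 | Spring 2024
20 | Fall 2024
21 | Spring 2024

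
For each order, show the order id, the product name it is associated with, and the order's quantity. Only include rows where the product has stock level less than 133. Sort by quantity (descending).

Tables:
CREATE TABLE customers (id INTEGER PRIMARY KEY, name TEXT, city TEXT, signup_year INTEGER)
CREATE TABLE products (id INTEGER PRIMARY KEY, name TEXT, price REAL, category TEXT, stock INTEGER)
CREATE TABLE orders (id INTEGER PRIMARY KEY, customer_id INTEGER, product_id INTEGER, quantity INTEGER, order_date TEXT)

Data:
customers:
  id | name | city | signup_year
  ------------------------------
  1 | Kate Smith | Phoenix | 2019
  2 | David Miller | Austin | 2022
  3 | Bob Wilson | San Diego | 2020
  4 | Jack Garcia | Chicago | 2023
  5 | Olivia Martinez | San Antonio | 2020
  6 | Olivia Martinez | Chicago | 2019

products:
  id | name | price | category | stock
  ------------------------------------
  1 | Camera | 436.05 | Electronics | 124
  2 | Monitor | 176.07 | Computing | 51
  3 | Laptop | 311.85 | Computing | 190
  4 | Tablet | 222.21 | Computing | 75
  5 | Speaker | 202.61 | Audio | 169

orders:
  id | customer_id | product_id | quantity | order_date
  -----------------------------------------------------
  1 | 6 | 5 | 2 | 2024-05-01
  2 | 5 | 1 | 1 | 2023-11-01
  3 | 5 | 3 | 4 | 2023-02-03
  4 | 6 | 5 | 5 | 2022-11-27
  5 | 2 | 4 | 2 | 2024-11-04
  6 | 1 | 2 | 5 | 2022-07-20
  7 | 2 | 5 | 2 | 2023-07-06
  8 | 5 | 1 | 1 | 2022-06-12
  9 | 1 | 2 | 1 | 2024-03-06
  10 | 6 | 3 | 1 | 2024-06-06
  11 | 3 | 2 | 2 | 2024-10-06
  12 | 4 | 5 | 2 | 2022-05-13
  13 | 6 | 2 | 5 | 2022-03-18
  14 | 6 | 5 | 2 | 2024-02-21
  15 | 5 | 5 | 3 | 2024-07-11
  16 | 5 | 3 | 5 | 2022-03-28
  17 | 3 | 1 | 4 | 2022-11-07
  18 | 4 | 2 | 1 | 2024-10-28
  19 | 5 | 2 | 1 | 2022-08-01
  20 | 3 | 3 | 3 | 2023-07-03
SELECT c.id, p.name AS product, c.quantity FROM orders c JOIN products p ON c.product_id = p.id WHERE p.stock < 133 ORDER BY c.quantity DESC

Execution result:
id | product | quantity
6 | Monitor | 5
13 | Monitor | 5
17 | Camera | 4
5 | Tablet | 2
11 | Monitor | 2
2 | Camera | 1
8 | Camera | 1
9 | Monitor | 1
18 | Monitor | 1
19 | Monitor | 1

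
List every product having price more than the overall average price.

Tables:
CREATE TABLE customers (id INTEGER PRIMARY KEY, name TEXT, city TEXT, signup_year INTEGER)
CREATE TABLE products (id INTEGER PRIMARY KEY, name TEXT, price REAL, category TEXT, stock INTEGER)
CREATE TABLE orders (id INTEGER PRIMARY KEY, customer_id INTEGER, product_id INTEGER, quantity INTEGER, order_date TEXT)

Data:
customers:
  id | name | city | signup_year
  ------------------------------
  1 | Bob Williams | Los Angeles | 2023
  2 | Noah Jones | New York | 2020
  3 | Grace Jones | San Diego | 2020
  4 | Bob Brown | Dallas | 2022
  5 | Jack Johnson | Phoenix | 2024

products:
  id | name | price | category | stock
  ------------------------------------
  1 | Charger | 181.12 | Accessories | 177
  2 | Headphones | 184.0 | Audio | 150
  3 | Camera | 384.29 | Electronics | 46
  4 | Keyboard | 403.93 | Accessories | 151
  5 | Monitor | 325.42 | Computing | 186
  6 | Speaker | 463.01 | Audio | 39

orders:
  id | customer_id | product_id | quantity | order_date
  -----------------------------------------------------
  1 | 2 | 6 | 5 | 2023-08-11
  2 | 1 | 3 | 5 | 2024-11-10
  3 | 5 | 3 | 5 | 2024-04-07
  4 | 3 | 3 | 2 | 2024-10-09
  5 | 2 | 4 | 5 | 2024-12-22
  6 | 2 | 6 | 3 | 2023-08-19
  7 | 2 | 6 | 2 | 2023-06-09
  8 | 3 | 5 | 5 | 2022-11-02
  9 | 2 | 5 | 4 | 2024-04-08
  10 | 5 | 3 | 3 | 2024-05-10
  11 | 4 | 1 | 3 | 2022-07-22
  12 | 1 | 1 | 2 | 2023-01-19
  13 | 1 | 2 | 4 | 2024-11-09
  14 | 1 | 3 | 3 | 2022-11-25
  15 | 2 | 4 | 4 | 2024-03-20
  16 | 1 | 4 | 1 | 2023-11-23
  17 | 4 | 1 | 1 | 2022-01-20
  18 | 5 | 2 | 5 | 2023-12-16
SELECT name, price FROM products WHERE price > (SELECT AVG(price) FROM products)

Execution result:
name | price
Camera | 384.29
Keyboard | 403.93
Monitor | 325.42
Speaker | 463.01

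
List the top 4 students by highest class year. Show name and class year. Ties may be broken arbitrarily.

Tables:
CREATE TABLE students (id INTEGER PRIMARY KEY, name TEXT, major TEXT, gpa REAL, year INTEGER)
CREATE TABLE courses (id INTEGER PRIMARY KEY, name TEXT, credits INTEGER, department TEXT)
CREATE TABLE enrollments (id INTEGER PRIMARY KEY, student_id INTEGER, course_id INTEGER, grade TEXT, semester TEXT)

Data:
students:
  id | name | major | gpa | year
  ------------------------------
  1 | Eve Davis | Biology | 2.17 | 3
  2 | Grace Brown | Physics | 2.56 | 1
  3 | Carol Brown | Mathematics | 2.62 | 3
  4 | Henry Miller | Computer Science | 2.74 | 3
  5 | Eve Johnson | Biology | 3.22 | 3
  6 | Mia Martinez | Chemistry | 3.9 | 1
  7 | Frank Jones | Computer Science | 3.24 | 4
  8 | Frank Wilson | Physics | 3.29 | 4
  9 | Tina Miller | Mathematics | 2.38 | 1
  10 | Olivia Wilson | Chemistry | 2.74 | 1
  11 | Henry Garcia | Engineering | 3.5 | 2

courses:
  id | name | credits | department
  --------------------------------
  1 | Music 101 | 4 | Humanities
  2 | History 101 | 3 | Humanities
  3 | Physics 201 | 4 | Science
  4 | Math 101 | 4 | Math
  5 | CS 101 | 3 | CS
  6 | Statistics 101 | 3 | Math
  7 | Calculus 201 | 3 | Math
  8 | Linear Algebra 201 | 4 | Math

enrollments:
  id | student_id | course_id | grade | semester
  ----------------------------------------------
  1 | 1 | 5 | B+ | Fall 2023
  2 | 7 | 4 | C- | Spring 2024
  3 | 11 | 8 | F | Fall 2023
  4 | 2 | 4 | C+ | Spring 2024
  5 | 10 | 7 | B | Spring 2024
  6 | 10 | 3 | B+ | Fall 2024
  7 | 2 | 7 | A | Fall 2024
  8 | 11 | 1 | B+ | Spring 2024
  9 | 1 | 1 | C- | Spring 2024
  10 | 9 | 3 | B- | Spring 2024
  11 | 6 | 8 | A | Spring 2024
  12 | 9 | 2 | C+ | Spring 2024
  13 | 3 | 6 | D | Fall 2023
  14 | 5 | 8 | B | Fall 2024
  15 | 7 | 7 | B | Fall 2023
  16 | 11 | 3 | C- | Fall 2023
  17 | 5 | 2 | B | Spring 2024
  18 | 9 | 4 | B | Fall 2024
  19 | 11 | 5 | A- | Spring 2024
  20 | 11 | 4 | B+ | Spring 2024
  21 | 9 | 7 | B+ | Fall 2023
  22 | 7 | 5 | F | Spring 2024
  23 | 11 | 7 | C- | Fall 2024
SELECT name, year FROM students ORDER BY year DESC LIMIT 4

Execution result:
name | year
Frank Jones | 4
Frank Wilson | 4
Eve Davis | 3
Carol Brown | 3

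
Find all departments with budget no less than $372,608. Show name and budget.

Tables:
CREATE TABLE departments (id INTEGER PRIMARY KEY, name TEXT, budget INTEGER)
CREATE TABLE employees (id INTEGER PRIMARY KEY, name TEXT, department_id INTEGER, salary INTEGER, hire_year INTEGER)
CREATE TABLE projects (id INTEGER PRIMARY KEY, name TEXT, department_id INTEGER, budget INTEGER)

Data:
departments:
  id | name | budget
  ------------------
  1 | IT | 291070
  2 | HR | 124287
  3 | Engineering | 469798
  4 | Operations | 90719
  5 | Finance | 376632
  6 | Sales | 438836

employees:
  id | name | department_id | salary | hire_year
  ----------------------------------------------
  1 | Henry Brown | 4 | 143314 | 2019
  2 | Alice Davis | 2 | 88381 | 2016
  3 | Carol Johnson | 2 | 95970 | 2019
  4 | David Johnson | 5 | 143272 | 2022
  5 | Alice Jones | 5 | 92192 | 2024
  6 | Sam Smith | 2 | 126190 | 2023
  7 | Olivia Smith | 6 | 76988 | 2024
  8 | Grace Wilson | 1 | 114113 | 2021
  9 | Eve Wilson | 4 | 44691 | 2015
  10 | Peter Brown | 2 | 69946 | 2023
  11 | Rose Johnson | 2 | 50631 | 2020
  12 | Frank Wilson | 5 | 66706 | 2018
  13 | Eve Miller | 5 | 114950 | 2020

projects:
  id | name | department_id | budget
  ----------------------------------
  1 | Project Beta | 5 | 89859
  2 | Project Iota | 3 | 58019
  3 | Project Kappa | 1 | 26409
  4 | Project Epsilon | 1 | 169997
SELECT name, budget FROM departments WHERE budget >= 372608

Execution result:
name | budget
Engineering | 469798
Finance | 376632
Sales | 438836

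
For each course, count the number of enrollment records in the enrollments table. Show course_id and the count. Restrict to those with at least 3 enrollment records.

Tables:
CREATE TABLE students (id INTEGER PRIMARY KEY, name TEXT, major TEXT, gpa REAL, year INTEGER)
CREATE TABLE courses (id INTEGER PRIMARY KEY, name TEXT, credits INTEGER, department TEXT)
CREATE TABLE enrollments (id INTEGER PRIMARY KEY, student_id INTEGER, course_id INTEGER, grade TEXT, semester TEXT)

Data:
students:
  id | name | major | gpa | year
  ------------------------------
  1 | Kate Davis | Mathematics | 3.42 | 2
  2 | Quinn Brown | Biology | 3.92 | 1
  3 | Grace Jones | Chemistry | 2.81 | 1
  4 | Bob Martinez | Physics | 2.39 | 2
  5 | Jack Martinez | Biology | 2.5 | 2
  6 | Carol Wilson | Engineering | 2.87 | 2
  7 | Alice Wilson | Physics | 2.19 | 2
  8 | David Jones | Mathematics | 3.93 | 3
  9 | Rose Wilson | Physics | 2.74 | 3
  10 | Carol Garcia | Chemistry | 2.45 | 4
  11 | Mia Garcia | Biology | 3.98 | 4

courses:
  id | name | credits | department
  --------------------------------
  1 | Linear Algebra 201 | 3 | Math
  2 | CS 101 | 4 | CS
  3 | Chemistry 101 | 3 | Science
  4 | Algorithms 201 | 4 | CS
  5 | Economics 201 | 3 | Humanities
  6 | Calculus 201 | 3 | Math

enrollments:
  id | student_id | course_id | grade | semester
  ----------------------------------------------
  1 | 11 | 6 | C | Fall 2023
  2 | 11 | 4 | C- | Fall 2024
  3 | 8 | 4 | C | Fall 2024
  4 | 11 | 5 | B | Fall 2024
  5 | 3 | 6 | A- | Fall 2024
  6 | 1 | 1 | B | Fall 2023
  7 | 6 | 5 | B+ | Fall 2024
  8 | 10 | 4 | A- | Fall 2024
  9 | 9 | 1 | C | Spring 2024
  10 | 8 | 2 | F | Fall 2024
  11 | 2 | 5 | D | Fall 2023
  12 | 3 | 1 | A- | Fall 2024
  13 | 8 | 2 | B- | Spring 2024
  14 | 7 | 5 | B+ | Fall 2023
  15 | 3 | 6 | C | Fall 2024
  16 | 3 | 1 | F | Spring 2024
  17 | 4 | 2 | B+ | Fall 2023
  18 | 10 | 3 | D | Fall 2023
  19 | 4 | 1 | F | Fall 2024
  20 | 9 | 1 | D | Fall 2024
SELECT course_id, COUNT(*) AS enrollment_count FROM enrollments GROUP BY course_id HAVING COUNT(*) >= 3

Execution result:
course_id | enrollment_count
1 | 6
2 | 3
4 | 3
5 | 4
6 | 3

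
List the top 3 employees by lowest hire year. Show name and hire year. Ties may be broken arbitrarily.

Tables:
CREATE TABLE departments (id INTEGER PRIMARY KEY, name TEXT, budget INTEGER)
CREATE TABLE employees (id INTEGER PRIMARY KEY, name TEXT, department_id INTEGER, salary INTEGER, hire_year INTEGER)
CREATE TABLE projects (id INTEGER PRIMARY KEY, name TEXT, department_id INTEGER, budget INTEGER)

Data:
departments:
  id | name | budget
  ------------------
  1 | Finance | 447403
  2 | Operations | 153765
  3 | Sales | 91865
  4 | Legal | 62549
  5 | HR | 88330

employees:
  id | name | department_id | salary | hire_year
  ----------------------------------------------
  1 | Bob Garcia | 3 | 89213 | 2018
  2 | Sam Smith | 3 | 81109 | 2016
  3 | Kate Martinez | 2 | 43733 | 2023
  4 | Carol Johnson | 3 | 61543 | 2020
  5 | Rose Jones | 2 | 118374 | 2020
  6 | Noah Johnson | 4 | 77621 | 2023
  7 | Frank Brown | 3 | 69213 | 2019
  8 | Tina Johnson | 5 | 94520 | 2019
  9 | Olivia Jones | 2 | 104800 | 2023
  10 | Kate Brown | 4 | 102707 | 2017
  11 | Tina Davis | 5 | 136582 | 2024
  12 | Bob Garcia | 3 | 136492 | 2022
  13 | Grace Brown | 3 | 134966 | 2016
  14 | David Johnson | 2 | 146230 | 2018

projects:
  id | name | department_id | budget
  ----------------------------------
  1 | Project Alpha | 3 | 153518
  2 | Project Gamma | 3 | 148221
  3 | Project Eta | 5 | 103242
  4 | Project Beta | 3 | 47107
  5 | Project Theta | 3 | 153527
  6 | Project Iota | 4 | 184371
SELECT name, hire_year FROM employees ORDER BY hire_year ASC LIMIT 3

Execution result:
name | hire_year
Sam Smith | 2016
Grace Brown | 2016
Kate Brown | 2017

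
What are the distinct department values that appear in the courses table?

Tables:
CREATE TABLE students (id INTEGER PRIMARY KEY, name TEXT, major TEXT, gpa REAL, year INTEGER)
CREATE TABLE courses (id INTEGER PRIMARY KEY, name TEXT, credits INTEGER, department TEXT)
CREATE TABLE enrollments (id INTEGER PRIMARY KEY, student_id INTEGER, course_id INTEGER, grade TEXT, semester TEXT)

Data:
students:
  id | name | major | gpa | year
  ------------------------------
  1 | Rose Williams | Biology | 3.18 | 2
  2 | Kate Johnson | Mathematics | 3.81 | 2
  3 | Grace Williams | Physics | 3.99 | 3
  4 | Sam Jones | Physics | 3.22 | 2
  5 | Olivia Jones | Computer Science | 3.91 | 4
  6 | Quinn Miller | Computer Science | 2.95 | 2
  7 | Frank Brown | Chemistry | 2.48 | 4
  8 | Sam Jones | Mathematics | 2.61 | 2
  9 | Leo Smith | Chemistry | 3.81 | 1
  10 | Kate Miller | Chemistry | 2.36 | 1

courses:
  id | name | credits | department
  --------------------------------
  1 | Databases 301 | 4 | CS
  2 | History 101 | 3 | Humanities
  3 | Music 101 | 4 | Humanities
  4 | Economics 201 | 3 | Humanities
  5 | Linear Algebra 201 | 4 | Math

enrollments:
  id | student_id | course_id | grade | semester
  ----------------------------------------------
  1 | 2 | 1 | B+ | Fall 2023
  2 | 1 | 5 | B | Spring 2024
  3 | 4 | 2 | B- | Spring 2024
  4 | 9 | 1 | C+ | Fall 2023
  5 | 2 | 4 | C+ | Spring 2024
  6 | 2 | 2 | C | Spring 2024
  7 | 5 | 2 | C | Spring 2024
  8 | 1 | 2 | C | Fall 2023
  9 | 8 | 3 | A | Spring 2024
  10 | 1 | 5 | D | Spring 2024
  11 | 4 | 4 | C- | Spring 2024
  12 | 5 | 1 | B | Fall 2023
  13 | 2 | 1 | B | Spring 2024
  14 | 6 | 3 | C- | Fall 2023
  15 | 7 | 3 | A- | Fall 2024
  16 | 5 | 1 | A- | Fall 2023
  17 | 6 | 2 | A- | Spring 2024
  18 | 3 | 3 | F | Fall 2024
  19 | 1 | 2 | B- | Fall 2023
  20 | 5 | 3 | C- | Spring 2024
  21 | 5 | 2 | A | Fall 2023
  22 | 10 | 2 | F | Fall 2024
SELECT DISTINCT department FROM courses

Execution result:
department
CS
Humanities
Math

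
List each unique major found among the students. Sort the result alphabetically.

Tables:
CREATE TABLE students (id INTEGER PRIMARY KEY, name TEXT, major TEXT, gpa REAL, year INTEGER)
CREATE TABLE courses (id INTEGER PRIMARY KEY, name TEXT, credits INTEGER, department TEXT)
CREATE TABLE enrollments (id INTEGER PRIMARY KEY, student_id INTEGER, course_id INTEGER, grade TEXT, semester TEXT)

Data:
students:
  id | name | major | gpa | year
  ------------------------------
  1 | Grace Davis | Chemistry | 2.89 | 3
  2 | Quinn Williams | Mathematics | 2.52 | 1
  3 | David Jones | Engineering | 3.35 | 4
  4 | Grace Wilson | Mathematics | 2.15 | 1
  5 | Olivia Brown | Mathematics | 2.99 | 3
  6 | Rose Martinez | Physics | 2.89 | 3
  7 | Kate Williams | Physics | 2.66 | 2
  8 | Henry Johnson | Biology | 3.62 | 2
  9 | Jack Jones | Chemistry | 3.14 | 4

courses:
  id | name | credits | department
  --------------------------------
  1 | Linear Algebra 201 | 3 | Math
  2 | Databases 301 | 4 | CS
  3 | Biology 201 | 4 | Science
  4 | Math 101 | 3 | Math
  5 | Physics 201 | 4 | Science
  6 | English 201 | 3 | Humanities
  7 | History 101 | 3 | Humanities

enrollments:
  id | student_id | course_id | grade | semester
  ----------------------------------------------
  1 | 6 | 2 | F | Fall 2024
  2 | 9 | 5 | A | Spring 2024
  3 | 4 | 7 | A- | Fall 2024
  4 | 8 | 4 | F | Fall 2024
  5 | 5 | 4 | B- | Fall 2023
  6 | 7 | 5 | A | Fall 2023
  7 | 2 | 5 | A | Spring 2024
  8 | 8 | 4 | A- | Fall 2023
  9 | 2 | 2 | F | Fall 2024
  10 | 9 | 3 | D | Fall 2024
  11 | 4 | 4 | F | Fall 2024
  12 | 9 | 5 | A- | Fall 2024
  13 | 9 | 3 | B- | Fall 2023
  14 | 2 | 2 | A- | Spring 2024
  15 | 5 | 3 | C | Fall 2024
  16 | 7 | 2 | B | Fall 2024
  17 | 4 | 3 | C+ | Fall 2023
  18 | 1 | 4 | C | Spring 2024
SELECT DISTINCT major FROM students ORDER BY major

Execution result:
major
Biology
Chemistry
Engineering
Mathematics
Physics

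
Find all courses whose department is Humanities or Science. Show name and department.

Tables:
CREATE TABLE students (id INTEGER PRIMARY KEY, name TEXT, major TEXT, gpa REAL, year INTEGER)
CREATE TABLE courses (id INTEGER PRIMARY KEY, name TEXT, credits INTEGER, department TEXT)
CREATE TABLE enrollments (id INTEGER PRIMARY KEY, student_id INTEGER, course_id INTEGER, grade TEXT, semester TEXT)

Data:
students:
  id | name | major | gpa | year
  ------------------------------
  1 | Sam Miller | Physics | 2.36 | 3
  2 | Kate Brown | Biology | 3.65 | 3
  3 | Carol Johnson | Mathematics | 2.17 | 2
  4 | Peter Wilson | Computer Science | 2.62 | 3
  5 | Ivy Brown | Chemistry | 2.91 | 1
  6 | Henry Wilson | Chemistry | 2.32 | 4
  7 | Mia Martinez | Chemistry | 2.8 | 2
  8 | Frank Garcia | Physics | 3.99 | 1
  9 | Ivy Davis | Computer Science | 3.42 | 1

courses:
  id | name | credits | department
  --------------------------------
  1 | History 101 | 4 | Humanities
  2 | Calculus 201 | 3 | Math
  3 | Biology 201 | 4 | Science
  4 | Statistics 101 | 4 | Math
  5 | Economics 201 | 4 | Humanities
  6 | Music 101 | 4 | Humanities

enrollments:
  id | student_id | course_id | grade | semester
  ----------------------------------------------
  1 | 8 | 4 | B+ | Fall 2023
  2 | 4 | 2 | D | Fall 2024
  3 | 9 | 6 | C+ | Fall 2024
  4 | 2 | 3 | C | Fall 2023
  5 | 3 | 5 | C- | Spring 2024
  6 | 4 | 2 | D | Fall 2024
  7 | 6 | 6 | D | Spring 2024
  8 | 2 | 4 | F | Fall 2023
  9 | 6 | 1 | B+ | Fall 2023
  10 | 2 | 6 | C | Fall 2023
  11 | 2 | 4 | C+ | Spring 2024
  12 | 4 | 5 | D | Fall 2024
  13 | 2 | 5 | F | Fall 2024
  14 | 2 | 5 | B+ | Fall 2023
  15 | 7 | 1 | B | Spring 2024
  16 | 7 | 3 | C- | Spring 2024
SELECT name, department FROM courses WHERE department IN ('Humanities', 'Science')

Execution result:
name | department
History 101 | Humanities
Biology 201 | Science
Economics 201 | Humanities
Music 101 | Humanities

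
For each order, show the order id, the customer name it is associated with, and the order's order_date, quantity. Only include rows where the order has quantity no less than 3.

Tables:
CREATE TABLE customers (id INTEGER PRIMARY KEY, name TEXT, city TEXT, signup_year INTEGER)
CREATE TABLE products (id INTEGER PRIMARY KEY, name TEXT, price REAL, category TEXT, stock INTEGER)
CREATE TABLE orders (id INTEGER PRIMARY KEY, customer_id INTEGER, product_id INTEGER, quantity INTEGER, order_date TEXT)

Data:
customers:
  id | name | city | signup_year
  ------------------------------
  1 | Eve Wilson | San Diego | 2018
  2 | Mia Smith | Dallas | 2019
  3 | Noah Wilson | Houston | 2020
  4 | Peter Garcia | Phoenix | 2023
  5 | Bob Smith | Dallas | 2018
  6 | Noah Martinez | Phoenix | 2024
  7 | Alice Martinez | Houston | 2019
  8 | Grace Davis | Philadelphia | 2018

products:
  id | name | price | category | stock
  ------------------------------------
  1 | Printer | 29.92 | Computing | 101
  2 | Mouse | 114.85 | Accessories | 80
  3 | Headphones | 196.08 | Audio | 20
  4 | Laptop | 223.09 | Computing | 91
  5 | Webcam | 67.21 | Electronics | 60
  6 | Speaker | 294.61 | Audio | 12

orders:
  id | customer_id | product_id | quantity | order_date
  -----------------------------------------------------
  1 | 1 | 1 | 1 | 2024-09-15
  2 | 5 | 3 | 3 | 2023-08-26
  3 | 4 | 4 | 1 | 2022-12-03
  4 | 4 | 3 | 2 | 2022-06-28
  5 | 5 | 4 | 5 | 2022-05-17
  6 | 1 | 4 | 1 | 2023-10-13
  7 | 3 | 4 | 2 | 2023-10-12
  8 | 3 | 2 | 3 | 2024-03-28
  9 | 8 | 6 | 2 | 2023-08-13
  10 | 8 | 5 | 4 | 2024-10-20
SELECT c.id, p.name AS customer, c.order_date, c.quantity FROM orders c JOIN customers p ON c.customer_id = p.id WHERE c.quantity >= 3

Execution result:
id | customer | order_date | quantity
2 | Bob Smith | 2023-08-26 | 3
5 | Bob Smith | 2022-05-17 | 5
8 | Noah Wilson | 2024-03-28 | 3
10 | Grace Davis | 2024-10-20 | 4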